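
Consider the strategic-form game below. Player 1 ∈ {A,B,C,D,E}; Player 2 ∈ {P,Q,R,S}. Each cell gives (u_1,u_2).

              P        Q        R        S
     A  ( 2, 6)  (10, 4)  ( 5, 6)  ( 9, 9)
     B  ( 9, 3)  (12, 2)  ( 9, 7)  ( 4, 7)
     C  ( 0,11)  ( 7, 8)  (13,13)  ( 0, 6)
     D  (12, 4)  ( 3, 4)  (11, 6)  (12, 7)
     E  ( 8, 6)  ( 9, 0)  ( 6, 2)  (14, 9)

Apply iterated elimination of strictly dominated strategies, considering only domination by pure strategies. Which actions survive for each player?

IESDS → P1:{C,D,E} P2:{P,R,S}

P2 drop Q (R beats it: A:6>4 B:7>2 C:13>8 D:6>4 E:2>0)
P1 drop A (D beats it: P:12>2 R:11>5 S:12>9)
P1 drop B (D beats it: P:12>9 R:11>9 S:12>4)
P1→{C,D,E} P2→{P,R,S}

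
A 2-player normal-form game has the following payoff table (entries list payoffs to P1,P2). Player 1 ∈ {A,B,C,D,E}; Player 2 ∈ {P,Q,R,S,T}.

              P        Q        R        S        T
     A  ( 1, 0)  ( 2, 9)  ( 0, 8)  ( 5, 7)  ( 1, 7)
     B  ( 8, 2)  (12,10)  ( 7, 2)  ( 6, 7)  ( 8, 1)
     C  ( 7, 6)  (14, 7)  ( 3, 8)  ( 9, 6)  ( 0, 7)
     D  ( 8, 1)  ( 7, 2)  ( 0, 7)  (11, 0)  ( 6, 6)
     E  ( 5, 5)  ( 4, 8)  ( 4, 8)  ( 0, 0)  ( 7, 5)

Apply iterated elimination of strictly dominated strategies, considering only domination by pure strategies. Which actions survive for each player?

IESDS → P1:{B,C} P2:{Q,R}

P1 drop A (B beats it: P:8>1 Q:12>2 R:7>0 S:6>5 T:8>1)
P1 drop E (B beats it: P:8>5 Q:12>4 R:7>4 S:6>0 T:8>7)
P2 drop P (Q beats it: B:10>2 C:7>6 D:2>1)
P2 drop S (Q beats it: B:10>7 C:7>6 D:2>0)
P1 drop D (B beats it: Q:12>7 R:7>0 T:8>6)
P2 drop T (R beats it: B:2>1 C:8>7)
P1→{B,C} P2→{Q,R}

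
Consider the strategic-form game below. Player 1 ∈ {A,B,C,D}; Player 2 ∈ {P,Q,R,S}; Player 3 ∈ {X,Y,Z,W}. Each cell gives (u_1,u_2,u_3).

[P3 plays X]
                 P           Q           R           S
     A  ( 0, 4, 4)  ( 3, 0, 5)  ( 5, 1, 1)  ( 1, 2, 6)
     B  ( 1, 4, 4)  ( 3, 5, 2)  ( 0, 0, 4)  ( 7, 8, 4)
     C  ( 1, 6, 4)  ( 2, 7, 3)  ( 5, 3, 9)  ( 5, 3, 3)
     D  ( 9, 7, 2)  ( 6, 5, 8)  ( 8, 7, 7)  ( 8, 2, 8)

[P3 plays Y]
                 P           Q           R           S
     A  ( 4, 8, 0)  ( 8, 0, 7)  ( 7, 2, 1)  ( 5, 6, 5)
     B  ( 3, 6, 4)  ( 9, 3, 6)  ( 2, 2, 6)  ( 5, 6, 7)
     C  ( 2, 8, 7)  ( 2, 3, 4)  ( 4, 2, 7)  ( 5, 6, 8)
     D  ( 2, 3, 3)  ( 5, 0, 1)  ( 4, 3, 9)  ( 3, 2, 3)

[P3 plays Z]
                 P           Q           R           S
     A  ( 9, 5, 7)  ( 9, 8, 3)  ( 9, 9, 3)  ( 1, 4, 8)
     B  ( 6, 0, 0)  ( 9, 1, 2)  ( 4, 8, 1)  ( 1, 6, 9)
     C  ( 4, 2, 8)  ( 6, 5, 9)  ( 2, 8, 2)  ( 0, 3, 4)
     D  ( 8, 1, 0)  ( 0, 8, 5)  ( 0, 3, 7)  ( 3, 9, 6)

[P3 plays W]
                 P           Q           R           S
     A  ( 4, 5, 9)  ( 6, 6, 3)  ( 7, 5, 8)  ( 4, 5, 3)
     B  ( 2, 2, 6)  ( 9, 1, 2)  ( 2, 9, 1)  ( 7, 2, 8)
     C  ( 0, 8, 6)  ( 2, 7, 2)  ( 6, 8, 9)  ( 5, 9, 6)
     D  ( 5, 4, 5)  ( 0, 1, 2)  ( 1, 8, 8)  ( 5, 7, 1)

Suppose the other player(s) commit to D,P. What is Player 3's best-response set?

u_3(X vs D,P) = 2
u_3(Y vs D,P) = 3
u_3(Z vs D,P) = 0
u_3(W vs D,P) = 5
max payoff 5 at {W}

P3 best: {W}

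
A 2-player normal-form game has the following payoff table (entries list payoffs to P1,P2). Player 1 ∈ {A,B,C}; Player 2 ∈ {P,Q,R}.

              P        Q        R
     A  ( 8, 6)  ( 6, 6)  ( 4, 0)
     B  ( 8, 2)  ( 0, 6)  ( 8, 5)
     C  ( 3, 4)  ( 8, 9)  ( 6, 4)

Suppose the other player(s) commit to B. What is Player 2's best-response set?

P2 best: {Q}

u_2(P vs B) = 2
u_2(Q vs B) = 6
u_2(R vs B) = 5
max payoff 6 at {Q}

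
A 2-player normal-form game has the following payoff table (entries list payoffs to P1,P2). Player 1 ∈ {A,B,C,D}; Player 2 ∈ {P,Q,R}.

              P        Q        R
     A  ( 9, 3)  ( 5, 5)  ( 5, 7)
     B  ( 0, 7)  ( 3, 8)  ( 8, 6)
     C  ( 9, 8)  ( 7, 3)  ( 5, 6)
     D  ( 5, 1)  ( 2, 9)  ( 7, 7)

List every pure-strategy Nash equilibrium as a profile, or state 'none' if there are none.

NE set: (C,P)

(A,P): not NE [P2→R gives 7>3]
(A,Q): not NE [P1→C gives 7>5; P2→R gives 7>5]
(A,R): not NE [P1→B gives 8>5]
(B,P): not NE [P1→C gives 9>0; P2→Q gives 8>7]
(B,Q): not NE [P1→C gives 7>3]
(B,R): not NE [P2→Q gives 8>6]
(C,P): NE
(C,Q): not NE [P2→P gives 8>3]
(C,R): not NE [P1→B gives 8>5; P2→P gives 8>6]
(D,P): not NE [P1→C gives 9>5; P2→Q gives 9>1]
(D,Q): not NE [P1→C gives 7>2]
(D,R): not NE [P1→B gives 8>7; P2→Q gives 9>7]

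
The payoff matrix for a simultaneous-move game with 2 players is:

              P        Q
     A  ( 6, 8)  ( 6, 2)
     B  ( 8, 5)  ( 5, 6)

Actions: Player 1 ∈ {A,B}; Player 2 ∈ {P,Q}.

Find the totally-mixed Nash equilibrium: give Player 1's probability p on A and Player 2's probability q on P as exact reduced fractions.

P1 indiff ⇒ q·6+(1-q)·6 = q·8+(1-q)·5 ⇒ q(-2) = (1-q)(-1) ⇒ q = 1/3
P2 indiff ⇒ p·8+(1-p)·5 = p·2+(1-p)·6 ⇒ p(6) = (1-p)(1) ⇒ p = 1/7

p=1/7, q=1/3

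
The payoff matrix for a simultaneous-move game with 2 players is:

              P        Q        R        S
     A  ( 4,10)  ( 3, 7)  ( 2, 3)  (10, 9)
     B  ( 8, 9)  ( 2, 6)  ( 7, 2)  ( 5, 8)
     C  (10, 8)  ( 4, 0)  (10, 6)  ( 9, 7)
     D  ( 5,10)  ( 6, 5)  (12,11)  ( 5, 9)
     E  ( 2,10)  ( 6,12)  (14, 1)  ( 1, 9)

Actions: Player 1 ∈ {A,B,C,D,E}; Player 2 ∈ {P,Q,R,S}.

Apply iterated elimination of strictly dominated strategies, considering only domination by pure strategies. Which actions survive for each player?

P1 drop B (C beats it: P:10>8 Q:4>2 R:10>7 S:9>5)
P2 drop S (P beats it: A:10>9 C:8>7 D:10>9 E:10>9)
P1 drop A (C beats it: P:10>4 Q:4>3 R:10>2)
P1→{C,D,E} P2→{P,Q,R}

Survivors P1:{C,D,E} P2:{P,Q,R}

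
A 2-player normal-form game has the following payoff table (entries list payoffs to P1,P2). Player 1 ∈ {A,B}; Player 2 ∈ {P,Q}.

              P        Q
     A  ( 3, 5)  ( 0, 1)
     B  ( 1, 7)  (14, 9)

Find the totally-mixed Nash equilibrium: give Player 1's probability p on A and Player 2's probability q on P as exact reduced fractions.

P1 mixes 1/3 on A; P2 mixes 7/8 on P

P1 indiff ⇒ q·3+(1-q)·0 = q·1+(1-q)·14 ⇒ q(2) = (1-q)(14) ⇒ q = 7/8
P2 indiff ⇒ p·5+(1-p)·7 = p·1+(1-p)·9 ⇒ p(4) = (1-p)(2) ⇒ p = 1/3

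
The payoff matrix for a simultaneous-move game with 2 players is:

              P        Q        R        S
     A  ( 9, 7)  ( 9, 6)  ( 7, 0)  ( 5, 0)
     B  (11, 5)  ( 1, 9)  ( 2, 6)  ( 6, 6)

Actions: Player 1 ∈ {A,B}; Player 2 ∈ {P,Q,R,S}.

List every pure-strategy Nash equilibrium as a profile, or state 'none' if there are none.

(A,P): not NE [P1→B gives 11>9]
(A,Q): not NE [P2→P gives 7>6]
(A,R): not NE [P2→P gives 7>0]
(A,S): not NE [P1→B gives 6>5; P2→P gives 7>0]
(B,P): not NE [P2→Q gives 9>5]
(B,Q): not NE [P1→A gives 9>1]
(B,R): not NE [P1→A gives 7>2; P2→Q gives 9>6]
(B,S): not NE [P2→Q gives 9>6]

Equilibria: none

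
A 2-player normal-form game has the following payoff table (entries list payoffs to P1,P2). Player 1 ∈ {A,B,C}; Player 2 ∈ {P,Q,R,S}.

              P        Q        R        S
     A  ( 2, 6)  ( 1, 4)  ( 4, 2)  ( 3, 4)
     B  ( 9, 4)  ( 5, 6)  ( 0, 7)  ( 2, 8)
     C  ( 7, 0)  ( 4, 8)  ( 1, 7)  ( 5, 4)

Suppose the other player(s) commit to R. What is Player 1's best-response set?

argmax u_1 = {A}

u_1(A vs R) = 4
u_1(B vs R) = 0
u_1(C vs R) = 1
max payoff 4 at {A}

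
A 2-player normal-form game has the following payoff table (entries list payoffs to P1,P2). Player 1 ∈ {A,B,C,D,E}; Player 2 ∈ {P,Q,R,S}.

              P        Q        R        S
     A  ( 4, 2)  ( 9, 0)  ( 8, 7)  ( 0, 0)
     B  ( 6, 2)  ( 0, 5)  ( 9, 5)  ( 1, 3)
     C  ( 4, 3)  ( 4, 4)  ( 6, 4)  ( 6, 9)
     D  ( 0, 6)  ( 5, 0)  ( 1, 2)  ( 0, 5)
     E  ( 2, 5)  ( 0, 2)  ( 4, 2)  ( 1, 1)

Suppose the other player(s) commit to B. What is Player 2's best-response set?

u_2(P vs B) = 2
u_2(Q vs B) = 5
u_2(R vs B) = 5
u_2(S vs B) = 3
max payoff 5 at {Q,R}

BR_2 = {Q,R}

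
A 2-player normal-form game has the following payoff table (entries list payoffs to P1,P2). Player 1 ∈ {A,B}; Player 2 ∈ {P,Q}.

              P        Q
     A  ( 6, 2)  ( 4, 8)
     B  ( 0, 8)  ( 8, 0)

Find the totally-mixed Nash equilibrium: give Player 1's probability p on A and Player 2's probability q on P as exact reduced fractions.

P1 mixes 4/7 on A; P2 mixes 2/5 on P

P1 indiff ⇒ q·6+(1-q)·4 = q·0+(1-q)·8 ⇒ q(6) = (1-q)(4) ⇒ q = 2/5
P2 indiff ⇒ p·2+(1-p)·8 = p·8+(1-p)·0 ⇒ p(-6) = (1-p)(-8) ⇒ p = 4/7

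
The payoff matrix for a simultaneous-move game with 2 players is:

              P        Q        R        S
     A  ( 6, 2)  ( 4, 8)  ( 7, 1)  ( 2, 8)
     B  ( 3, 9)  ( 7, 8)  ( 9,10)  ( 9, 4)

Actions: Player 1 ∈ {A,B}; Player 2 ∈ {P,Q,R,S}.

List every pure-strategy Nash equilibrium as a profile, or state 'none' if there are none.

NE set: (B,R)

(A,P): not NE [P2→S gives 8>2]
(A,Q): not NE [P1→B gives 7>4]
(A,R): not NE [P1→B gives 9>7; P2→S gives 8>1]
(A,S): not NE [P1→B gives 9>2]
(B,P): not NE [P1→A gives 6>3; P2→R gives 10>9]
(B,Q): not NE [P2→R gives 10>8]
(B,R): NE
(B,S): not NE [P2→R gives 10>4]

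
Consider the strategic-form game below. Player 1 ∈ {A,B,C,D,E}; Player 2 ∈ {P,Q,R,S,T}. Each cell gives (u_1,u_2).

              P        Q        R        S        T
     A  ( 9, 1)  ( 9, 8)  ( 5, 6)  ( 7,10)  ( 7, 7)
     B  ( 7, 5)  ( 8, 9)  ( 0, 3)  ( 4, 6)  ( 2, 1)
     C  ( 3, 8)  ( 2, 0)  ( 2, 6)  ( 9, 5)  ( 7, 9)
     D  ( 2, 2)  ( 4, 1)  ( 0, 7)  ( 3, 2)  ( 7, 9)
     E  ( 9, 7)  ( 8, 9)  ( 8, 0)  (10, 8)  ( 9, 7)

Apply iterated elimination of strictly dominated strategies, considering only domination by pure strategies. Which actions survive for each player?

P1 drop B (A beats it: P:9>7 Q:9>8 R:5>0 S:7>4 T:7>2)
P1 drop C (E beats it: P:9>3 Q:8>2 R:8>2 S:10>9 T:9>7)
P1 drop D (E beats it: P:9>2 Q:8>4 R:8>0 S:10>3 T:9>7)
P2 drop P (Q beats it: A:8>1 E:9>7)
P2 drop R (Q beats it: A:8>6 E:9>0)
P2 drop T (Q beats it: A:8>7 E:9>7)
P1→{A,E} P2→{Q,S}

Survivors P1:{A,E} P2:{Q,S}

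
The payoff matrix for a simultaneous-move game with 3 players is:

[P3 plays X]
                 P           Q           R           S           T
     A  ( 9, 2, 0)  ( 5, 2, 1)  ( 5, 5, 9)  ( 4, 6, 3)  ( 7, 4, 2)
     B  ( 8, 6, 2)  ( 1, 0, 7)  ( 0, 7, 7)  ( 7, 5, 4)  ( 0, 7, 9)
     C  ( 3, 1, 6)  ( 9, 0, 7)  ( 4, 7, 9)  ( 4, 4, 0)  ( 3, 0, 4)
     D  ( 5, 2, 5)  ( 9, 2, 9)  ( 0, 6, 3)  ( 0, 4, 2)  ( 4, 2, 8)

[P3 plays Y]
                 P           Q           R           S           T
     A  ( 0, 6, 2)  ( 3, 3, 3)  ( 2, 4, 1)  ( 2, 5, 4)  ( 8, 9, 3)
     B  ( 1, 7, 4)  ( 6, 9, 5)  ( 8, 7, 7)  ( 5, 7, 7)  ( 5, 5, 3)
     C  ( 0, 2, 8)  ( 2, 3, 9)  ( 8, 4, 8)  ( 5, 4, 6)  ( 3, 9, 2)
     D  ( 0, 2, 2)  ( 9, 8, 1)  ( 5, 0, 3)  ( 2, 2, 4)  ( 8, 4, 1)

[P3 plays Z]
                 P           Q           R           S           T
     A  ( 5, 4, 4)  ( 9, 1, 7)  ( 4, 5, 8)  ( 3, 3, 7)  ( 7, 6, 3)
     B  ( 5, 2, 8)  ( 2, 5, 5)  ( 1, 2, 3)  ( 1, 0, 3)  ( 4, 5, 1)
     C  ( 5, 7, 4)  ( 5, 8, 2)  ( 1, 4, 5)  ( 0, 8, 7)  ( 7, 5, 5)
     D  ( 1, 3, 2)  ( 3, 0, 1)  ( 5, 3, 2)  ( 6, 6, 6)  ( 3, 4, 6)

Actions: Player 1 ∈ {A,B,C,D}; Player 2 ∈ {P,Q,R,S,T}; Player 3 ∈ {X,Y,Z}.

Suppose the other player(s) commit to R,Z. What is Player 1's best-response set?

u_1(A vs R,Z) = 4
u_1(B vs R,Z) = 1
u_1(C vs R,Z) = 1
u_1(D vs R,Z) = 5
max payoff 5 at {D}

BR_1 = {D}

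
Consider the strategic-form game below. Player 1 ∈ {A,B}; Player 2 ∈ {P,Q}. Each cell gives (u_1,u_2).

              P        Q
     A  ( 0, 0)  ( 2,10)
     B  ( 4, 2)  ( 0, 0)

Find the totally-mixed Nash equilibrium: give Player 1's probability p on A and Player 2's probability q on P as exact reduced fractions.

P1 mixes 1/6 on A; P2 mixes 1/3 on P

P1 indiff ⇒ q·0+(1-q)·2 = q·4+(1-q)·0 ⇒ q(-4) = (1-q)(-2) ⇒ q = 1/3
P2 indiff ⇒ p·0+(1-p)·2 = p·10+(1-p)·0 ⇒ p(-10) = (1-p)(-2) ⇒ p = 1/6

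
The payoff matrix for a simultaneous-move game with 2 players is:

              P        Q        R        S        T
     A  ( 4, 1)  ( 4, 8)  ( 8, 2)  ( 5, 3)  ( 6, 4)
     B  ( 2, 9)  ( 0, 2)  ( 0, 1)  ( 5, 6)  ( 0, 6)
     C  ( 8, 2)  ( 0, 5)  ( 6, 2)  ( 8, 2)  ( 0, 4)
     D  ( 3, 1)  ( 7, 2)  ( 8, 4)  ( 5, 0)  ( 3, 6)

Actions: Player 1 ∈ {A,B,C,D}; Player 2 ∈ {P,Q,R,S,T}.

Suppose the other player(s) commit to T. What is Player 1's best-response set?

argmax u_1 = {A}

u_1(A vs T) = 6
u_1(B vs T) = 0
u_1(C vs T) = 0
u_1(D vs T) = 3
max payoff 6 at {A}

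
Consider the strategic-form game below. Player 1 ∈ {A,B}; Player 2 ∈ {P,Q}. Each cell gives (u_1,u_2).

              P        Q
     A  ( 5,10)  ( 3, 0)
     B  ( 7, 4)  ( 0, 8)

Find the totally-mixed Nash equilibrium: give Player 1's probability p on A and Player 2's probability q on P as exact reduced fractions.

(p,q) = (2/7, 3/5)

P1 indiff ⇒ q·5+(1-q)·3 = q·7+(1-q)·0 ⇒ q(-2) = (1-q)(-3) ⇒ q = 3/5
P2 indiff ⇒ p·10+(1-p)·4 = p·0+(1-p)·8 ⇒ p(10) = (1-p)(4) ⇒ p = 2/7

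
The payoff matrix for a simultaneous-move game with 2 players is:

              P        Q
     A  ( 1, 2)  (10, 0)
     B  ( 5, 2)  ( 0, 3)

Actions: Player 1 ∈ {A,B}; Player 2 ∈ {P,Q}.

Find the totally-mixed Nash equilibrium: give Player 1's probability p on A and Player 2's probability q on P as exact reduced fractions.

P1 indiff ⇒ q·1+(1-q)·10 = q·5+(1-q)·0 ⇒ q(-4) = (1-q)(-10) ⇒ q = 5/7
P2 indiff ⇒ p·2+(1-p)·2 = p·0+(1-p)·3 ⇒ p(2) = (1-p)(1) ⇒ p = 1/3

p=1/3, q=5/7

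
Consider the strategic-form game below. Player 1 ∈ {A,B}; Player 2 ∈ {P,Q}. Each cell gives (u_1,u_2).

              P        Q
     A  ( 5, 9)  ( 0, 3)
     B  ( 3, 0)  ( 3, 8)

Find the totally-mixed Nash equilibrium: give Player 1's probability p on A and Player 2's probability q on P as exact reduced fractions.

P1 indiff ⇒ q·5+(1-q)·0 = q·3+(1-q)·3 ⇒ q(2) = (1-q)(3) ⇒ q = 3/5
P2 indiff ⇒ p·9+(1-p)·0 = p·3+(1-p)·8 ⇒ p(6) = (1-p)(8) ⇒ p = 4/7

P1 mixes 4/7 on A; P2 mixes 3/5 on P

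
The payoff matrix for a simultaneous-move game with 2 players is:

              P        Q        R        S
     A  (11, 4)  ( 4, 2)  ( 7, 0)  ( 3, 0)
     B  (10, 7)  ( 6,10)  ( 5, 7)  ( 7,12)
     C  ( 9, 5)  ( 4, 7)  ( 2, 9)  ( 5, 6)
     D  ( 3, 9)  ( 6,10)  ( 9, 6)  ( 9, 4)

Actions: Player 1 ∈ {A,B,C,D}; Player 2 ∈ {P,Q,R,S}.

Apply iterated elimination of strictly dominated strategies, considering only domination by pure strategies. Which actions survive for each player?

P1 drop C (B beats it: P:10>9 Q:6>4 R:5>2 S:7>5)
P2 drop R (Q beats it: A:2>0 B:10>7 D:10>6)
P1→{A,B,D} P2→{P,Q,S}

Survivors P1:{A,B,D} P2:{P,Q,S}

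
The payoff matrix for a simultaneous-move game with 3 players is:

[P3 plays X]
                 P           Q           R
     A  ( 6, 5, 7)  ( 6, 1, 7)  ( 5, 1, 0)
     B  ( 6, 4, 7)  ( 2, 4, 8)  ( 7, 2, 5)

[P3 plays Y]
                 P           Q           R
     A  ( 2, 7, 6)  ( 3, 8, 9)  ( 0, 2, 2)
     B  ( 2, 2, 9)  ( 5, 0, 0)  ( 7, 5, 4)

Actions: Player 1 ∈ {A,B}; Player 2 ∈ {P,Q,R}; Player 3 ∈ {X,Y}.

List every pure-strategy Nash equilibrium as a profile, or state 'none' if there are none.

(A,P,X): NE
(A,P,Y): not NE [P2→Q gives 8>7; P3→X gives 7>6]
(A,Q,X): not NE [P2→P gives 5>1; P3→Y gives 9>7]
(A,Q,Y): not NE [P1→B gives 5>3]
(A,R,X): not NE [P1→B gives 7>5; P2→P gives 5>1; P3→Y gives 2>0]
(A,R,Y): not NE [P1→B gives 7>0; P2→Q gives 8>2]
(B,P,X): not NE [P3→Y gives 9>7]
(B,P,Y): not NE [P2→R gives 5>2]
(B,Q,X): not NE [P1→A gives 6>2]
(B,Q,Y): not NE [P2→R gives 5>0; P3→X gives 8>0]
(B,R,X): not NE [P2→Q gives 4>2]
(B,R,Y): not NE [P3→X gives 5>4]

Nash profiles: (A,P,X)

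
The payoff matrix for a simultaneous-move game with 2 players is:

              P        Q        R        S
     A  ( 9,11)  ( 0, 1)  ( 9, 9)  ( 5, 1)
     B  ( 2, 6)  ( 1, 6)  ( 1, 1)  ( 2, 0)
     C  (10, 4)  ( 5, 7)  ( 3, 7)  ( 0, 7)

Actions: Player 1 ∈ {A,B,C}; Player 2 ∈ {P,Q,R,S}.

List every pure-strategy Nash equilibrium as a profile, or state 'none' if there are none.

(A,P): not NE [P1→C gives 10>9]
(A,Q): not NE [P1→C gives 5>0; P2→P gives 11>1]
(A,R): not NE [P2→P gives 11>9]
(A,S): not NE [P2→P gives 11>1]
(B,P): not NE [P1→C gives 10>2]
(B,Q): not NE [P1→C gives 5>1]
(B,R): not NE [P1→A gives 9>1; P2→Q gives 6>1]
(B,S): not NE [P1→A gives 5>2; P2→Q gives 6>0]
(C,P): not NE [P2→S gives 7>4]
(C,Q): NE
(C,R): not NE [P1→A gives 9>3]
(C,S): not NE [P1→A gives 5>0]

PSNE = {(C,Q)}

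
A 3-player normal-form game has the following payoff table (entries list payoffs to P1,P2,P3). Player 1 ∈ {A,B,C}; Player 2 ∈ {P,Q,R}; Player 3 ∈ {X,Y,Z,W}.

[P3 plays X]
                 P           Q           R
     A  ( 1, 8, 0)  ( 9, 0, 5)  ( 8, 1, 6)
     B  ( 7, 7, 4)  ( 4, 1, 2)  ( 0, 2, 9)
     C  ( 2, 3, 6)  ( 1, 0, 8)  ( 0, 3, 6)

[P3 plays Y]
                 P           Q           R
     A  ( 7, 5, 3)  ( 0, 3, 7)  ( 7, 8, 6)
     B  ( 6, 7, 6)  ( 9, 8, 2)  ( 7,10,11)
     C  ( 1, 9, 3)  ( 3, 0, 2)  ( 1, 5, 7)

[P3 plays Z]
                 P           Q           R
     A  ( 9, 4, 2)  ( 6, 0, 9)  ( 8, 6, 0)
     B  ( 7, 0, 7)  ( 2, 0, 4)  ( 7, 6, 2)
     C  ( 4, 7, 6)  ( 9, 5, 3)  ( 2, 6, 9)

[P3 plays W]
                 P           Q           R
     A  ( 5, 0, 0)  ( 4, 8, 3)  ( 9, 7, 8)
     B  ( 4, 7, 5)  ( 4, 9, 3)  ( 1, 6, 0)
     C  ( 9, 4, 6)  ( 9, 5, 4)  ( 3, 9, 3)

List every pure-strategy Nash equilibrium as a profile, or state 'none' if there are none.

(A,P,X): not NE [P1→B gives 7>1; P3→Y gives 3>0]
(A,P,Y): not NE [P2→R gives 8>5]
(A,P,Z): not NE [P2→R gives 6>4; P3→Y gives 3>2]
(A,P,W): not NE [P1→C gives 9>5; P2→Q gives 8>0; P3→Y gives 3>0]
(A,Q,X): not NE [P2→P gives 8>0; P3→Z gives 9>5]
(A,Q,Y): not NE [P1→B gives 9>0; P2→R gives 8>3; P3→Z gives 9>7]
(A,Q,Z): not NE [P1→C gives 9>6; P2→R gives 6>0]
(A,Q,W): not NE [P1→C gives 9>4; P3→Z gives 9>3]
(A,R,X): not NE [P2→P gives 8>1; P3→W gives 8>6]
(A,R,Y): not NE [P3→W gives 8>6]
(A,R,Z): not NE [P3→W gives 8>0]
(A,R,W): not NE [P2→Q gives 8>7]
(B,P,X): not NE [P3→Z gives 7>4]
(B,P,Y): not NE [P1→A gives 7>6; P2→R gives 10>7; P3→Z gives 7>6]
(B,P,Z): not NE [P1→A gives 9>7; P2→R gives 6>0]
(B,P,W): not NE [P1→C gives 9>4; P2→Q gives 9>7; P3→Z gives 7>5]
(B,Q,X): not NE [P1→A gives 9>4; P2→P gives 7>1; P3→Z gives 4>2]
(B,Q,Y): not NE [P2→R gives 10>8; P3→Z gives 4>2]
(B,Q,Z): not NE [P1→C gives 9>2; P2→R gives 6>0]
(B,Q,W): not NE [P1→C gives 9>4; P3→Z gives 4>3]
(B,R,X): not NE [P1→A gives 8>0; P2→P gives 7>2; P3→Y gives 11>9]
(B,R,Y): NE
(B,R,Z): not NE [P1→A gives 8>7; P3→Y gives 11>2]
(B,R,W): not NE [P1→A gives 9>1; P2→Q gives 9>6; P3→Y gives 11>0]
(C,P,X): not NE [P1→B gives 7>2]
(C,P,Y): not NE [P1→A gives 7>1; P3→W gives 6>3]
(C,P,Z): not NE [P1→A gives 9>4]
(C,P,W): not NE [P2→R gives 9>4]
(C,Q,X): not NE [P1→A gives 9>1; P2→R gives 3>0]
(C,Q,Y): not NE [P1→B gives 9>3; P2→P gives 9>0; P3→X gives 8>2]
(C,Q,Z): not NE [P2→P gives 7>5; P3→X gives 8>3]
(C,Q,W): not NE [P2→R gives 9>5; P3→X gives 8>4]
(C,R,X): not NE [P1→A gives 8>0; P3→Z gives 9>6]
(C,R,Y): not NE [P1→B gives 7>1; P2→P gives 9>5; P3→Z gives 9>7]
(C,R,Z): not NE [P1→A gives 8>2; P2→P gives 7>6]
(C,R,W): not NE [P1→A gives 9>3; P3→Z gives 9>3]

PSNE = {(B,R,Y)}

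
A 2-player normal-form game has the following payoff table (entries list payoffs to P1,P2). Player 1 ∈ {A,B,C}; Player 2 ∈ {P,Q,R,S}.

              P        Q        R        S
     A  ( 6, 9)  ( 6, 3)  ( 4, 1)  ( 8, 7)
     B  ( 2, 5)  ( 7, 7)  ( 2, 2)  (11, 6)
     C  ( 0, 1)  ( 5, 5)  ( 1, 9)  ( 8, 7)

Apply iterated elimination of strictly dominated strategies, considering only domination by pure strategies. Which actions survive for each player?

Remaining: P1:{A,B} P2:{P,Q,S}

P1 drop C (B beats it: P:2>0 Q:7>5 R:2>1 S:11>8)
P2 drop R (P beats it: A:9>1 B:5>2)
P1→{A,B} P2→{P,Q,S}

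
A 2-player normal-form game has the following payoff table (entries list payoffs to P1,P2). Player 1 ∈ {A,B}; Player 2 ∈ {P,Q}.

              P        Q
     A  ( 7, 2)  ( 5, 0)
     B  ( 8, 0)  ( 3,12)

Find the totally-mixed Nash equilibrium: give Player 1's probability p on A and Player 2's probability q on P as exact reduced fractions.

P1 indiff ⇒ q·7+(1-q)·5 = q·8+(1-q)·3 ⇒ q(-1) = (1-q)(-2) ⇒ q = 2/3
P2 indiff ⇒ p·2+(1-p)·0 = p·0+(1-p)·12 ⇒ p(2) = (1-p)(12) ⇒ p = 6/7

p=6/7, q=2/3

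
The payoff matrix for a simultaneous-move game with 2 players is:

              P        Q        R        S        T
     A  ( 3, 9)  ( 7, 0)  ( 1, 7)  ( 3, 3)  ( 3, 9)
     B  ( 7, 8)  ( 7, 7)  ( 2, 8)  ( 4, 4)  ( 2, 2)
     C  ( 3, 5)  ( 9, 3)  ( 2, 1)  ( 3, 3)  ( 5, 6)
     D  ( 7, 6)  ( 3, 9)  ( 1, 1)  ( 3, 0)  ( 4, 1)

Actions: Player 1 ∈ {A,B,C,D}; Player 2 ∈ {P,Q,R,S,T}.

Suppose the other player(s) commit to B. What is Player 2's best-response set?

u_2(P vs B) = 8
u_2(Q vs B) = 7
u_2(R vs B) = 8
u_2(S vs B) = 4
u_2(T vs B) = 2
max payoff 8 at {P,R}

P2 best: {P,R}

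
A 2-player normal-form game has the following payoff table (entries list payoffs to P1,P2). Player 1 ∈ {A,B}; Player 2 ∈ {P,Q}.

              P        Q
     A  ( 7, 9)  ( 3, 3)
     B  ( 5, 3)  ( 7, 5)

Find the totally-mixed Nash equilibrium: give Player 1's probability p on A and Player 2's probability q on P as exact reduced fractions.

P1 indiff ⇒ q·7+(1-q)·3 = q·5+(1-q)·7 ⇒ q(2) = (1-q)(4) ⇒ q = 2/3
P2 indiff ⇒ p·9+(1-p)·3 = p·3+(1-p)·5 ⇒ p(6) = (1-p)(2) ⇒ p = 1/4

(p,q) = (1/4, 2/3)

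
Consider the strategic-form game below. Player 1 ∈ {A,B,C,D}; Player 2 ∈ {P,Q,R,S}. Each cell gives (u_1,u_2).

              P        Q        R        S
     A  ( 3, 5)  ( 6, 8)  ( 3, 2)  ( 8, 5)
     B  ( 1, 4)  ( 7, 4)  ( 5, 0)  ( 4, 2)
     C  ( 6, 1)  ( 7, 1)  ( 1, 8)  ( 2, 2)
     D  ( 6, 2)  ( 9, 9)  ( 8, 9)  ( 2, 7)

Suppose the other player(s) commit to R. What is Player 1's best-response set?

u_1(A vs R) = 3
u_1(B vs R) = 5
u_1(C vs R) = 1
u_1(D vs R) = 8
max payoff 8 at {D}

P1 best: {D}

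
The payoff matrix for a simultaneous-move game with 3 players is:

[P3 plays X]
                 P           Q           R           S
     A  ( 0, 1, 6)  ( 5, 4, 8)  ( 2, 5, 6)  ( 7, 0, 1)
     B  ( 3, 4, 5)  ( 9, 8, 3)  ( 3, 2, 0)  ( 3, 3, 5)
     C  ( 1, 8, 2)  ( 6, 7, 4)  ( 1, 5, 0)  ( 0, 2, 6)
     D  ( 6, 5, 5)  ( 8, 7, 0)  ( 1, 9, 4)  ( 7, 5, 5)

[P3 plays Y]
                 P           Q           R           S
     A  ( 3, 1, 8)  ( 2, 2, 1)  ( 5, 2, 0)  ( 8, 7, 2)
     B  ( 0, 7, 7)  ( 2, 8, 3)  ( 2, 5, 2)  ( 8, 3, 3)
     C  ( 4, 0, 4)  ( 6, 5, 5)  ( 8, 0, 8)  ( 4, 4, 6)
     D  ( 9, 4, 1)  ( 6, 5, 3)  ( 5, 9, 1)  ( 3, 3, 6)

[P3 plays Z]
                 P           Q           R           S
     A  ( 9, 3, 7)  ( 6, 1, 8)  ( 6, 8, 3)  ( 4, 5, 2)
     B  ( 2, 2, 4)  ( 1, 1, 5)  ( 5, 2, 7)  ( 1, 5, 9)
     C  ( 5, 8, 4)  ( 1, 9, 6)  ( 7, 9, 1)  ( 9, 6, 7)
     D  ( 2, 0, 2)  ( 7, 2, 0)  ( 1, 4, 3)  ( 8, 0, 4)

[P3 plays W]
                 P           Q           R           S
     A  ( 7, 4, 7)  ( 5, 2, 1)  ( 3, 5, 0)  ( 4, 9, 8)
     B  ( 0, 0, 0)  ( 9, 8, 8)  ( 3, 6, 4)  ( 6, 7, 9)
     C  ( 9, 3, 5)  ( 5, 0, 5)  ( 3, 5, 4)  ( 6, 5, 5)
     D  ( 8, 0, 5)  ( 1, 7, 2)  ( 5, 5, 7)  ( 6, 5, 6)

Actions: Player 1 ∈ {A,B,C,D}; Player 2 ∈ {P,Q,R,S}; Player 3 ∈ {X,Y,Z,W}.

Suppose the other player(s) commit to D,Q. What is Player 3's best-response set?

argmax u_3 = {Y}

u_3(X vs D,Q) = 0
u_3(Y vs D,Q) = 3
u_3(Z vs D,Q) = 0
u_3(W vs D,Q) = 2
max payoff 3 at {Y}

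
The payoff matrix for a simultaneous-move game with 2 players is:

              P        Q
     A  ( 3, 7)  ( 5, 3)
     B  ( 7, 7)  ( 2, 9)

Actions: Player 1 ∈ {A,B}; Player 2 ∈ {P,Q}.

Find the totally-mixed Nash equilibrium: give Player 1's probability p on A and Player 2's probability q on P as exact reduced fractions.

P1 indiff ⇒ q·3+(1-q)·5 = q·7+(1-q)·2 ⇒ q(-4) = (1-q)(-3) ⇒ q = 3/7
P2 indiff ⇒ p·7+(1-p)·7 = p·3+(1-p)·9 ⇒ p(4) = (1-p)(2) ⇒ p = 1/3

P1 mixes 1/3 on A; P2 mixes 3/7 on P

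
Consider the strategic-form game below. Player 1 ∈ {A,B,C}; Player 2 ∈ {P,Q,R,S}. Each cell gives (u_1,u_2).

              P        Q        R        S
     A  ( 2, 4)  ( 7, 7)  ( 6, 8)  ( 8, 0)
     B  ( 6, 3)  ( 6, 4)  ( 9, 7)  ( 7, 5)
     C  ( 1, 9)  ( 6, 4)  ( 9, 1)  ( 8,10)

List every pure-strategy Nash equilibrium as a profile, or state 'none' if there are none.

PSNE = {(B,R), (C,S)}

(A,P): not NE [P1→B gives 6>2; P2→R gives 8>4]
(A,Q): not NE [P2→R gives 8>7]
(A,R): not NE [P1→C gives 9>6]
(A,S): not NE [P2→R gives 8>0]
(B,P): not NE [P2→R gives 7>3]
(B,Q): not NE [P1→A gives 7>6; P2→R gives 7>4]
(B,R): NE
(B,S): not NE [P1→C gives 8>7; P2→R gives 7>5]
(C,P): not NE [P1→B gives 6>1; P2→S gives 10>9]
(C,Q): not NE [P1→A gives 7>6; P2→S gives 10>4]
(C,R): not NE [P2→S gives 10>1]
(C,S): NE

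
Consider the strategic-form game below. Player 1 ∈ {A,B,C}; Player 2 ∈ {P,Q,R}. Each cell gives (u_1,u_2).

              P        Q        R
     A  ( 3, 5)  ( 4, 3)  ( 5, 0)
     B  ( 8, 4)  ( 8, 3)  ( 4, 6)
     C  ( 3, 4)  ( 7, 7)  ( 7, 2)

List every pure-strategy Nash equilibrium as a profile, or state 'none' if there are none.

PSNE: ∅

(A,P): not NE [P1→B gives 8>3]
(A,Q): not NE [P1→B gives 8>4; P2→P gives 5>3]
(A,R): not NE [P1→C gives 7>5; P2→P gives 5>0]
(B,P): not NE [P2→R gives 6>4]
(B,Q): not NE [P2→R gives 6>3]
(B,R): not NE [P1→C gives 7>4]
(C,P): not NE [P1→B gives 8>3; P2→Q gives 7>4]
(C,Q): not NE [P1→B gives 8>7]
(C,R): not NE [P2→Q gives 7>2]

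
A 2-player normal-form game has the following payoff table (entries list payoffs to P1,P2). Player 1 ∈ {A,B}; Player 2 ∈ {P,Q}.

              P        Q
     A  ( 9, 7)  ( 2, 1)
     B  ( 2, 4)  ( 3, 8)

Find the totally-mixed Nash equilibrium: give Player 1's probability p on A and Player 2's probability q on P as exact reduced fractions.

P1 indiff ⇒ q·9+(1-q)·2 = q·2+(1-q)·3 ⇒ q(7) = (1-q)(1) ⇒ q = 1/8
P2 indiff ⇒ p·7+(1-p)·4 = p·1+(1-p)·8 ⇒ p(6) = (1-p)(4) ⇒ p = 2/5

(p,q) = (2/5, 1/8)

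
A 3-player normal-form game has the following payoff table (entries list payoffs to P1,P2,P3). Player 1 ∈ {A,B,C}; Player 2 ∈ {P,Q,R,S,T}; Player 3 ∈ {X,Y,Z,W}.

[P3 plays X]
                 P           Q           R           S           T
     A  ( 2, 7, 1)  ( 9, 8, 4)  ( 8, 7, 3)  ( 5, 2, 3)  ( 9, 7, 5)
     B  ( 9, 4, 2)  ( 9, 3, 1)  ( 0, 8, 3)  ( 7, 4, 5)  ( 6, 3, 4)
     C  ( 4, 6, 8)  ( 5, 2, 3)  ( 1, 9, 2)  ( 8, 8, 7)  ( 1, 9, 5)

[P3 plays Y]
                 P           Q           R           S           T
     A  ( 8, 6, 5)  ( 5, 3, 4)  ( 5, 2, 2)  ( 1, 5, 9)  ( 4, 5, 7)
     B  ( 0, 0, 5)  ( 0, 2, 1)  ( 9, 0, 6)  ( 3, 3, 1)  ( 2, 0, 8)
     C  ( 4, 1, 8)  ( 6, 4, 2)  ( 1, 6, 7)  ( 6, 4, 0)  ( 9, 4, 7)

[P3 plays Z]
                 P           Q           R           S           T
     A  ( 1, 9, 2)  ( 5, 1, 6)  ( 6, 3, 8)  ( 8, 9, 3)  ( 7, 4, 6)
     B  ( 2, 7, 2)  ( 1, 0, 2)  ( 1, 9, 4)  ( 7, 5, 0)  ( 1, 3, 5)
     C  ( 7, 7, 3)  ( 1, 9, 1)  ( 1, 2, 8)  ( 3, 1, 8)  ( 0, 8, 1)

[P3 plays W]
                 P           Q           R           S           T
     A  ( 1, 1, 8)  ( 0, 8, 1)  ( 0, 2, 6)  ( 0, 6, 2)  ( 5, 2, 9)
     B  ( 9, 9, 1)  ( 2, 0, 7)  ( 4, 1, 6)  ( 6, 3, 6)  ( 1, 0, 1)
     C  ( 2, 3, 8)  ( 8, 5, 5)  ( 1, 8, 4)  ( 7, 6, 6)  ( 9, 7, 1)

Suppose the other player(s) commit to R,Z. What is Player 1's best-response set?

u_1(A vs R,Z) = 6
u_1(B vs R,Z) = 1
u_1(C vs R,Z) = 1
max payoff 6 at {A}

argmax u_1 = {A}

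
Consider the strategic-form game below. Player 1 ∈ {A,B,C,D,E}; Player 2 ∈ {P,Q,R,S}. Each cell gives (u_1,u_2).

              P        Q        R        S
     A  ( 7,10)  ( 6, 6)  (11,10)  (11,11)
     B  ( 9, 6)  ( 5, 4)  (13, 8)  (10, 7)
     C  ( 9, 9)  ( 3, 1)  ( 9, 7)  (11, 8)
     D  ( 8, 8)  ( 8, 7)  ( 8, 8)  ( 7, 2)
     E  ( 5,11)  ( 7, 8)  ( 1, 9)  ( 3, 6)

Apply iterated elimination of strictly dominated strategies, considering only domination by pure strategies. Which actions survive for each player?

Survivors P1:{A,B,C} P2:{P,R,S}

P1 drop E (D beats it: P:8>5 Q:8>7 R:8>1 S:7>3)
P2 drop Q (P beats it: A:10>6 B:6>4 C:9>1 D:8>7)
P1 drop D (B beats it: P:9>8 R:13>8 S:10>7)
P1→{A,B,C} P2→{P,R,S}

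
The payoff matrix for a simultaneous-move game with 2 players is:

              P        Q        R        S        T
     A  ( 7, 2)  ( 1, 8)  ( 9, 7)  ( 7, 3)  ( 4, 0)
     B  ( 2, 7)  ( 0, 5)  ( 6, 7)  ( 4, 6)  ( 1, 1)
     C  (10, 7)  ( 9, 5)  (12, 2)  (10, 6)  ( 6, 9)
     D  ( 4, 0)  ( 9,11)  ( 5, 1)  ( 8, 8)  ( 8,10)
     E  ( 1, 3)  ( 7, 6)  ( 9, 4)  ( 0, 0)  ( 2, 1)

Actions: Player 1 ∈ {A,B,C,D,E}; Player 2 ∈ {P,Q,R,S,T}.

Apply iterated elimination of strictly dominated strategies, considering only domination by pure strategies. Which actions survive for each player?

P1 drop A (C beats it: P:10>7 Q:9>1 R:12>9 S:10>7 T:6>4)
P1 drop B (C beats it: P:10>2 Q:9>0 R:12>6 S:10>4 T:6>1)
P1 drop E (C beats it: P:10>1 Q:9>7 R:12>9 S:10>0 T:6>2)
P2 drop P (T beats it: C:9>7 D:10>0)
P2 drop R (Q beats it: C:5>2 D:11>1)
P2 drop S (T beats it: C:9>6 D:10>8)
P1→{C,D} P2→{Q,T}

Survivors P1:{C,D} P2:{Q,T}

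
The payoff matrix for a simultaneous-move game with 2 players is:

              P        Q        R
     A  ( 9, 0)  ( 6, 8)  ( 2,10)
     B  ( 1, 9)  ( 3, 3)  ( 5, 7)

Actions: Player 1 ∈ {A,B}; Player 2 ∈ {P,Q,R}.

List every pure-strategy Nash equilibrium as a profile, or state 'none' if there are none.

PSNE: ∅

(A,P): not NE [P2→R gives 10>0]
(A,Q): not NE [P2→R gives 10>8]
(A,R): not NE [P1→B gives 5>2]
(B,P): not NE [P1→A gives 9>1]
(B,Q): not NE [P1→A gives 6>3; P2→P gives 9>3]
(B,R): not NE [P2→P gives 9>7]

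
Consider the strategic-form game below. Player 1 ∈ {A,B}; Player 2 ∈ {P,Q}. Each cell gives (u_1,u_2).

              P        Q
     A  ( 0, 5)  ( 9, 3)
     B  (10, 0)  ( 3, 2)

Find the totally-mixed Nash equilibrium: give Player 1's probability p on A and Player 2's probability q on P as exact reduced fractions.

P1 indiff ⇒ q·0+(1-q)·9 = q·10+(1-q)·3 ⇒ q(-10) = (1-q)(-6) ⇒ q = 3/8
P2 indiff ⇒ p·5+(1-p)·0 = p·3+(1-p)·2 ⇒ p(2) = (1-p)(2) ⇒ p = 1/2

(p,q) = (1/2, 3/8)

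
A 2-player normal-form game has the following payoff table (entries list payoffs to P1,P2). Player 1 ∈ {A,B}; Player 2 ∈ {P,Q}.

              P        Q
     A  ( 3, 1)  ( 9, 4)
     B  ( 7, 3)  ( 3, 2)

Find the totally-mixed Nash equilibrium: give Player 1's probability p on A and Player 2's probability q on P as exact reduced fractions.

p=1/4, q=3/5

P1 indiff ⇒ q·3+(1-q)·9 = q·7+(1-q)·3 ⇒ q(-4) = (1-q)(-6) ⇒ q = 3/5
P2 indiff ⇒ p·1+(1-p)·3 = p·4+(1-p)·2 ⇒ p(-3) = (1-p)(-1) ⇒ p = 1/4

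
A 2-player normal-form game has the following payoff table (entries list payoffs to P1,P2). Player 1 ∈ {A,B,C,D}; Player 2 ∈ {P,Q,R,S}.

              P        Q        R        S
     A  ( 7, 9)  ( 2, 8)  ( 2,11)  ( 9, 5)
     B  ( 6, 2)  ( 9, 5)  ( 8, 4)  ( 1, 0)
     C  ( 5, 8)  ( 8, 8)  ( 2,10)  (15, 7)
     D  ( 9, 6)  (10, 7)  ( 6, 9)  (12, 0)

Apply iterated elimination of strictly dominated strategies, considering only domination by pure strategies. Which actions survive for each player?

Survivors P1:{B,D} P2:{Q,R}

P1 drop A (D beats it: P:9>7 Q:10>2 R:6>2 S:12>9)
P2 drop P (R beats it: B:4>2 C:10>8 D:9>6)
P2 drop S (Q beats it: B:5>0 C:8>7 D:7>0)
P1 drop C (B beats it: Q:9>8 R:8>2)
P1→{B,D} P2→{Q,R}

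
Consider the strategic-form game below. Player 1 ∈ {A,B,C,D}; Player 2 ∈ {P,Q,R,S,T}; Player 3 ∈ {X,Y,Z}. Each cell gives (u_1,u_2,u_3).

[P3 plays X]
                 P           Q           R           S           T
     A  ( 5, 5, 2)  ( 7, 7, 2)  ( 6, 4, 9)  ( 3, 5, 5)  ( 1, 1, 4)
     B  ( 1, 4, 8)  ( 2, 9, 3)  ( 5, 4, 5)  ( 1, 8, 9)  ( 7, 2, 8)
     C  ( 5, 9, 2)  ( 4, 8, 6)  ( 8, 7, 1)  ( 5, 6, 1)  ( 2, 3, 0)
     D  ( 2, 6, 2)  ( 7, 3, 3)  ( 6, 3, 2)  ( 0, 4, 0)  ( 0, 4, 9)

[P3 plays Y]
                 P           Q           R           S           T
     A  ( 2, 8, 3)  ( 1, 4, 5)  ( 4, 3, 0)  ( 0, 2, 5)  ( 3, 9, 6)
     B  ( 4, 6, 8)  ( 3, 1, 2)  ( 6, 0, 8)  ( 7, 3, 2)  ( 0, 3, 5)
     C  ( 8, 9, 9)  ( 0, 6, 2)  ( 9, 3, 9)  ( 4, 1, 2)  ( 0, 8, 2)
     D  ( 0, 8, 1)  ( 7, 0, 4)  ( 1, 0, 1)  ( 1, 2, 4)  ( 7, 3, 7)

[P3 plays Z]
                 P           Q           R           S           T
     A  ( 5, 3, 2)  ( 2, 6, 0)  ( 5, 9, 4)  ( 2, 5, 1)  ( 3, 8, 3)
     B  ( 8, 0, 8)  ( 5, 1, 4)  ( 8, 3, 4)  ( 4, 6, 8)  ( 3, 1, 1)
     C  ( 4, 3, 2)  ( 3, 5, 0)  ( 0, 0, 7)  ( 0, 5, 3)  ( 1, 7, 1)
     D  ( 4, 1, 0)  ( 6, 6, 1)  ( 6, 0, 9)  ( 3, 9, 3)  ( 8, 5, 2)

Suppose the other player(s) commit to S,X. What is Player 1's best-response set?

argmax u_1 = {C}

u_1(A vs S,X) = 3
u_1(B vs S,X) = 1
u_1(C vs S,X) = 5
u_1(D vs S,X) = 0
max payoff 5 at {C}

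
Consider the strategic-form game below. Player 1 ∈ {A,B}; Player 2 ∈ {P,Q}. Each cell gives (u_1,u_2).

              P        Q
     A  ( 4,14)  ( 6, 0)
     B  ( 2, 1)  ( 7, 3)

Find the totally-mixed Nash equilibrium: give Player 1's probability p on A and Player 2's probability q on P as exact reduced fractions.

P1 indiff ⇒ q·4+(1-q)·6 = q·2+(1-q)·7 ⇒ q(2) = (1-q)(1) ⇒ q = 1/3
P2 indiff ⇒ p·14+(1-p)·1 = p·0+(1-p)·3 ⇒ p(14) = (1-p)(2) ⇒ p = 1/8

(p,q) = (1/8, 1/3)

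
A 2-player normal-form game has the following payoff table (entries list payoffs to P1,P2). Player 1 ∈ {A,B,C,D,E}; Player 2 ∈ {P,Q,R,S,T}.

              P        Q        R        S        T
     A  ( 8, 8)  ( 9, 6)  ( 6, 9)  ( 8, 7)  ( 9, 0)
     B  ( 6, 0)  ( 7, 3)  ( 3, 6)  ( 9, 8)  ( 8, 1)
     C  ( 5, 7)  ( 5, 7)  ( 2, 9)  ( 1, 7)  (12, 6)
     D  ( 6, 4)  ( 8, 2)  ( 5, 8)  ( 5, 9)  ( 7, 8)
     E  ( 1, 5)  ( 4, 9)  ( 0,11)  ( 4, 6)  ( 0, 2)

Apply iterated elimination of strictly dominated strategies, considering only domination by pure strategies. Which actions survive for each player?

P1 drop D (A beats it: P:8>6 Q:9>8 R:6>5 S:8>5 T:9>7)
P1 drop E (A beats it: P:8>1 Q:9>4 R:6>0 S:8>4 T:9>0)
P2 drop P (R beats it: A:9>8 B:6>0 C:9>7)
P2 drop Q (R beats it: A:9>6 B:6>3 C:9>7)
P2 drop T (R beats it: A:9>0 B:6>1 C:9>6)
P1 drop C (A beats it: R:6>2 S:8>1)
P1→{A,B} P2→{R,S}

IESDS → P1:{A,B} P2:{R,S}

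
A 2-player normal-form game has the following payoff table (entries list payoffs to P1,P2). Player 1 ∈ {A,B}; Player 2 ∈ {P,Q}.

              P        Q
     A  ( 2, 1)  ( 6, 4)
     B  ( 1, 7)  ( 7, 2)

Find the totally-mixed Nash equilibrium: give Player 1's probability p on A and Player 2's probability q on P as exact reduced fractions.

(p,q) = (5/8, 1/2)

P1 indiff ⇒ q·2+(1-q)·6 = q·1+(1-q)·7 ⇒ q(1) = (1-q)(1) ⇒ q = 1/2
P2 indiff ⇒ p·1+(1-p)·7 = p·4+(1-p)·2 ⇒ p(-3) = (1-p)(-5) ⇒ p = 5/8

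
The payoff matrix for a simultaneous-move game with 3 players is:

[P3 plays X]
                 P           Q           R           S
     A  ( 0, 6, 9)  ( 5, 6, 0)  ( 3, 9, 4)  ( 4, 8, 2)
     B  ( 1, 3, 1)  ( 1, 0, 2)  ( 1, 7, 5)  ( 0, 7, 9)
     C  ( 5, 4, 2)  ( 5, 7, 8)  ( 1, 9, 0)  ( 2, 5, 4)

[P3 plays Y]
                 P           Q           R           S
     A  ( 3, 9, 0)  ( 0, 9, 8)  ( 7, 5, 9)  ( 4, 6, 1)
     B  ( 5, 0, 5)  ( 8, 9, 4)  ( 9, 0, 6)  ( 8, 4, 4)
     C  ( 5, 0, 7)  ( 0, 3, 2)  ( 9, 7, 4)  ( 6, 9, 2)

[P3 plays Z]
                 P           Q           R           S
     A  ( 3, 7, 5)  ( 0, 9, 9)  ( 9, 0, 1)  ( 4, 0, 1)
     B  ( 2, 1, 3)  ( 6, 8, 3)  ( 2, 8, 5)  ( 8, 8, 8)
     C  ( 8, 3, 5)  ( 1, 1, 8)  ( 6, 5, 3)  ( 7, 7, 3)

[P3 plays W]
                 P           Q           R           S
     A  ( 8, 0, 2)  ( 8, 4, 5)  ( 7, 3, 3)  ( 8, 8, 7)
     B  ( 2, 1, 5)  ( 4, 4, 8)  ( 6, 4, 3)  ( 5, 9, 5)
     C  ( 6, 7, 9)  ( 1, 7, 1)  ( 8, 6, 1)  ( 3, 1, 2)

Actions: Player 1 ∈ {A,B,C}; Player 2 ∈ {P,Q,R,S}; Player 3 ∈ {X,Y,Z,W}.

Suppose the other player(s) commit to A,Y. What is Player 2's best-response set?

argmax u_2 = {P,Q}

u_2(P vs A,Y) = 9
u_2(Q vs A,Y) = 9
u_2(R vs A,Y) = 5
u_2(S vs A,Y) = 6
max payoff 9 at {P,Q}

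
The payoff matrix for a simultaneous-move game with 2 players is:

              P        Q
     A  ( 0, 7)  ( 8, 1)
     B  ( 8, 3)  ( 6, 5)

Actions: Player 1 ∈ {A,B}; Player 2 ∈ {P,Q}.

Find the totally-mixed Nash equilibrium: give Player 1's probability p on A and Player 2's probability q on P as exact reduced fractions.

P1 indiff ⇒ q·0+(1-q)·8 = q·8+(1-q)·6 ⇒ q(-8) = (1-q)(-2) ⇒ q = 1/5
P2 indiff ⇒ p·7+(1-p)·3 = p·1+(1-p)·5 ⇒ p(6) = (1-p)(2) ⇒ p = 1/4

p=1/4, q=1/5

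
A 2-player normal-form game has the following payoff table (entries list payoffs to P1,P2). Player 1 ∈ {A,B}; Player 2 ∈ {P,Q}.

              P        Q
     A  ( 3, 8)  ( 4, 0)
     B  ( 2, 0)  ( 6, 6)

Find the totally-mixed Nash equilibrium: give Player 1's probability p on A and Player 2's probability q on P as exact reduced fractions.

(p,q) = (3/7, 2/3)

P1 indiff ⇒ q·3+(1-q)·4 = q·2+(1-q)·6 ⇒ q(1) = (1-q)(2) ⇒ q = 2/3
P2 indiff ⇒ p·8+(1-p)·0 = p·0+(1-p)·6 ⇒ p(8) = (1-p)(6) ⇒ p = 3/7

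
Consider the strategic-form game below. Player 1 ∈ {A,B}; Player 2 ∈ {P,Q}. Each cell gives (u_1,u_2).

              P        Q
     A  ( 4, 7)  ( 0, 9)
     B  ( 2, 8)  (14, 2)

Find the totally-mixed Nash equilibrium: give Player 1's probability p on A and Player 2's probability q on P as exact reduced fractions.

P1 indiff ⇒ q·4+(1-q)·0 = q·2+(1-q)·14 ⇒ q(2) = (1-q)(14) ⇒ q = 7/8
P2 indiff ⇒ p·7+(1-p)·8 = p·9+(1-p)·2 ⇒ p(-2) = (1-p)(-6) ⇒ p = 3/4

(p,q) = (3/4, 7/8)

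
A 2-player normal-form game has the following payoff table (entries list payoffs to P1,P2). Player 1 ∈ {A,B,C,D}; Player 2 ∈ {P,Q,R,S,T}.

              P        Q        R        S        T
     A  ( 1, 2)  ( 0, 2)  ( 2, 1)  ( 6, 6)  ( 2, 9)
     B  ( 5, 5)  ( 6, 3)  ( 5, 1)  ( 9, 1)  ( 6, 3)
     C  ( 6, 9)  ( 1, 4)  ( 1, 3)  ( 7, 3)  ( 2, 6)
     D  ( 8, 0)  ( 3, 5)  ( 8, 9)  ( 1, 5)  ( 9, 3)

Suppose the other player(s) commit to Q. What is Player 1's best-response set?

u_1(A vs Q) = 0
u_1(B vs Q) = 6
u_1(C vs Q) = 1
u_1(D vs Q) = 3
max payoff 6 at {B}

argmax u_1 = {B}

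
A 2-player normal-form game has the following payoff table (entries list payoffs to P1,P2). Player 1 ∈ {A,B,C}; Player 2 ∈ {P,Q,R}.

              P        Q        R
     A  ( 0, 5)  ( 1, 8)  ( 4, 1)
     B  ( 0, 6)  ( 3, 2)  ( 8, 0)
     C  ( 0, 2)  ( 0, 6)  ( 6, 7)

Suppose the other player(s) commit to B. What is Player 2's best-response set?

BR_2 = {P}

u_2(P vs B) = 6
u_2(Q vs B) = 2
u_2(R vs B) = 0
max payoff 6 at {P}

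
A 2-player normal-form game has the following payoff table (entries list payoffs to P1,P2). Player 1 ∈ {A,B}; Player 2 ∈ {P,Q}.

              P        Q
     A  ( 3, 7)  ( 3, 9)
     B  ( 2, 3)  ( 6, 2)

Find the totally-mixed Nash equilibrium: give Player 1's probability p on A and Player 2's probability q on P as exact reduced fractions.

P1 indiff ⇒ q·3+(1-q)·3 = q·2+(1-q)·6 ⇒ q(1) = (1-q)(3) ⇒ q = 3/4
P2 indiff ⇒ p·7+(1-p)·3 = p·9+(1-p)·2 ⇒ p(-2) = (1-p)(-1) ⇒ p = 1/3

P1 mixes 1/3 on A; P2 mixes 3/4 on P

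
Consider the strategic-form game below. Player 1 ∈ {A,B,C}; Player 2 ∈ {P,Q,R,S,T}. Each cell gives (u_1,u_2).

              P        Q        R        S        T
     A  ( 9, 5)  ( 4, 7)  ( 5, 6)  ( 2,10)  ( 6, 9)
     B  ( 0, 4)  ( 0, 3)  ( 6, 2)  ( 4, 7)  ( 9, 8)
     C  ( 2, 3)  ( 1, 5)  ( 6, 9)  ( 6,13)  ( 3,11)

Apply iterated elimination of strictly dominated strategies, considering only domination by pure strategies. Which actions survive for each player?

Remaining: P1:{B,C} P2:{S,T}

P2 drop P (S beats it: A:10>5 B:7>4 C:13>3)
P2 drop Q (S beats it: A:10>7 B:7>3 C:13>5)
P1 drop A (B beats it: R:6>5 S:4>2 T:9>6)
P2 drop R (S beats it: B:7>2 C:13>9)
P1→{B,C} P2→{S,T}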